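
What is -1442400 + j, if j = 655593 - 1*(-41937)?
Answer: -744870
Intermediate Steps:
j = 697530 (j = 655593 + 41937 = 697530)
-1442400 + j = -1442400 + 697530 = -744870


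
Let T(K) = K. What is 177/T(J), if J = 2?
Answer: 177/2 ≈ 88.500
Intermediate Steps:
177/T(J) = 177/2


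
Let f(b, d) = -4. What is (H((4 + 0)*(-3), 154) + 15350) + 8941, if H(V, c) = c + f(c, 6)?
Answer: 24441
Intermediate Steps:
H(V, c) = -4 + c (H(V, c) = c - 4 = -4 + c)
(H((4 + 0)*(-3), 154) + 15350) + 8941 = ((-4 + 154) + 15350) + 8941 = (150 + 15350) + 8941 = 15500 + 8941 = 24441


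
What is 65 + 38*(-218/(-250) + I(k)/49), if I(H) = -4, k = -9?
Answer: 582083/6125 ≈ 95.034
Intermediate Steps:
65 + 38*(-218/(-250) + I(k)/49) = 65 + 38*(-218/(-250) - 4/49) = 65 + 38*(-218*(-1/250) - 4*1/49) = 65 + 38*(109/125 - 4/49) = 65 + 38*(4841/6125) = 65 + 183958/6125 = 582083/6125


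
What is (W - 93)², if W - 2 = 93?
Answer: 4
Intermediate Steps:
W = 95 (W = 2 + 93 = 95)
(W - 93)² = (95 - 93)² = 2² = 4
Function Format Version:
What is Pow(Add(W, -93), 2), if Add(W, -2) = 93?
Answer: 4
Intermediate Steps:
W = 95 (W = Add(2, 93) = 95)
Pow(Add(W, -93), 2) = Pow(Add(95, -93), 2) = Pow(2, 2) = 4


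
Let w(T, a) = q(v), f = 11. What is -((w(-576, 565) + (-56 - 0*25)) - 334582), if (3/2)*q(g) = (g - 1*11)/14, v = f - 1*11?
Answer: 7027409/21 ≈ 3.3464e+5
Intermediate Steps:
v = 0 (v = 11 - 1*11 = 11 - 11 = 0)
q(g) = -11/21 + g/21 (q(g) = 2*((g - 1*11)/14)/3 = 2*((g - 11)*(1/14))/3 = 2*((-11 + g)*(1/14))/3 = 2*(-11/14 + g/14)/3 = -11/21 + g/21)
w(T, a) = -11/21 (w(T, a) = -11/21 + (1/21)*0 = -11/21 + 0 = -11/21)
-((w(-576, 565) + (-56 - 0*25)) - 334582) = -((-11/21 + (-56 - 0*25)) - 334582) = -((-11/21 + (-56 - 49*0)) - 334582) = -((-11/21 + (-56 + 0)) - 334582) = -((-11/21 - 56) - 334582) = -(-1187/21 - 334582) = -1*(-7027409/21) = 7027409/21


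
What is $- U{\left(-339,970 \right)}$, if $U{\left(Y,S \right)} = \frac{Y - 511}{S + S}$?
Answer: $\frac{85}{194} \approx 0.43814$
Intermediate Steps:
$U{\left(Y,S \right)} = \frac{-511 + Y}{2 S}$
$- U{\left(-339,970 \right)} = - \frac{-511 - 339}{2 \cdot 970} = - \frac{-850}{2 \cdot 970} = \left(-1\right) \left(- \frac{85}{194}\right) = \frac{85}{194}$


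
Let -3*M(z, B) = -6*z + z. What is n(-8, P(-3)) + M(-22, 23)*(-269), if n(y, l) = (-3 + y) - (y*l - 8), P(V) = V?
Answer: 29509/3 ≈ 9836.3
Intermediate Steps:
M(z, B) = 5*z/3 (M(z, B) = -(-6*z + z)/3 = -(-5)*z/3 = 5*z/3)
n(y, l) = 5 + y - l*y (n(y, l) = (-3 + y) - (l*y - 8) = (-3 + y) - (-8 + l*y) = (-3 + y) + (8 - l*y) = 5 + y - l*y)
n(-8, P(-3)) + M(-22, 23)*(-269) = (5 - 8 - 1*(-3)*(-8)) + ((5/3)*(-22))*(-269) = (5 - 8 - 24) - 110/3*(-269) = -27 + 29590/3 = 29509/3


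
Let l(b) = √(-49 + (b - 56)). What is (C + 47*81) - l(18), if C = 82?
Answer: 3889 - I*√87 ≈ 3889.0 - 9.3274*I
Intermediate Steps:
l(b) = √(-105 + b) (l(b) = √(-49 + (-56 + b)) = √(-105 + b))
(C + 47*81) - l(18) = (82 + 47*81) - √(-105 + 18) = (82 + 3807) - √(-87) = 3889 - I*√87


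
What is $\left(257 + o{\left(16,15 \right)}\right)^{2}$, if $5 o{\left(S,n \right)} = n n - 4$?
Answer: $\frac{2268036}{25} \approx 90722.0$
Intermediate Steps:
$o{\left(S,n \right)} = - \frac{4}{5} + \frac{n^{2}}{5}$ ($o{\left(S,n \right)} = \frac{n n - 4}{5} = \frac{n^{2} - 4}{5} = \frac{-4 + n^{2}}{5} = - \frac{4}{5} + \frac{n^{2}}{5}$)
$\left(257 + o{\left(16,15 \right)}\right)^{2} = \left(257 - \left(\frac{4}{5} - \frac{15^{2}}{5}\right)\right)^{2} = \left(257 + \left(- \frac{4}{5} + \frac{1}{5} \cdot 225\right)\right)^{2} = \left(257 + \left(- \frac{4}{5} + 45\right)\right)^{2} = \left(257 + \frac{221}{5}\right)^{2} = \left(\frac{1506}{5}\right)^{2} = \frac{2268036}{25}$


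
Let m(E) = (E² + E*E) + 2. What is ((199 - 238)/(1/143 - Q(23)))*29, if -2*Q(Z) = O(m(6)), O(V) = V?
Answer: -53911/1764 ≈ -30.562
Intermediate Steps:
m(E) = 2 + 2*E² (m(E) = (E² + E²) + 2 = 2*E² + 2 = 2 + 2*E²)
Q(Z) = -37 (Q(Z) = -(2 + 2*6²)/2 = -(2 + 2*36)/2 = -(2 + 72)/2 = -½*74 = -37)
((199 - 238)/(1/143 - Q(23)))*29 = ((199 - 238)/(1/143 - 1*(-37)))*29 = -39/(1/143 + 37)*29 = -39/5292/143*29 = -39*143/5292*29 = -1859/1764*29 = -53911/1764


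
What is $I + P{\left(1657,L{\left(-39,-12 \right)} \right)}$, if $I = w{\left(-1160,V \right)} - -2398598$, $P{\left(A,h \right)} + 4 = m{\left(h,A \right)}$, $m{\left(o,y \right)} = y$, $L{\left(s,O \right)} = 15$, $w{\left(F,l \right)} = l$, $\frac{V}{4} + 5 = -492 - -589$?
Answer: $2400619$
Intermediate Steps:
$V = 368$ ($V = -20 + 4 \left(-492 - -589\right) = -20 + 4 \left(-492 + 589\right) = -20 + 4 \cdot 97 = -20 + 388 = 368$)
$P{\left(A,h \right)} = -4 + A$
$I = 2398966$ ($I = 368 - -2398598 = 368 + 2398598 = 2398966$)
$I + P{\left(1657,L{\left(-39,-12 \right)} \right)} = 2398966 + \left(-4 + 1657\right) = 2398966 + 1653 = 2400619$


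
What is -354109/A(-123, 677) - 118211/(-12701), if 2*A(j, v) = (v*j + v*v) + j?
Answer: 35326364467/4762049435 ≈ 7.4183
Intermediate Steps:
A(j, v) = j/2 + v²/2 + j*v/2 (A(j, v) = ((v*j + v*v) + j)/2 = ((j*v + v²) + j)/2 = ((v² + j*v) + j)/2 = (j + v² + j*v)/2 = j/2 + v²/2 + j*v/2)
-354109/A(-123, 677) - 118211/(-12701) = -354109/((½)*(-123) + (½)*677² + (½)*(-123)*677) - 118211/(-12701) = -354109/(-123/2 + (½)*458329 - 83271/2) - 118211*(-1/12701) = -354109/(-123/2 + 458329/2 - 83271/2) + 118211/12701 = -354109/374935/2 + 118211/12701 = -354109*2/374935 + 118211/12701 = -708218/374935 + 118211/12701 = 35326364467/4762049435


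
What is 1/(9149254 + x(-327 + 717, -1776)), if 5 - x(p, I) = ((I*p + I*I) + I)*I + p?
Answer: 1/4377682629 ≈ 2.2843e-10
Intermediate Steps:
x(p, I) = 5 - p - I*(I + I² + I*p) (x(p, I) = 5 - (((I*p + I*I) + I)*I + p) = 5 - (((I*p + I²) + I)*I + p) = 5 - (((I² + I*p) + I)*I + p) = 5 - ((I + I² + I*p)*I + p) = 5 - (I*(I + I² + I*p) + p) = 5 - (p + I*(I + I² + I*p)) = 5 + (-p - I*(I + I² + I*p)) = 5 - p - I*(I + I² + I*p))
1/(9149254 + x(-327 + 717, -1776)) = 1/(9149254 + (5 - (-327 + 717) - 1*(-1776)² - 1*(-1776)³ - 1*(-327 + 717)*(-1776)²)) = 1/(9149254 + (5 - 1*390 - 1*3154176 - 1*(-5601816576) - 1*390*3154176)) = 1/(9149254 + (5 - 390 - 3154176 + 5601816576 - 1230128640)) = 1/(9149254 + 4368533375) = 1/4377682629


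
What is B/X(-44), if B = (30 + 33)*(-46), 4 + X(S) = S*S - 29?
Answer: -2898/1903 ≈ -1.5229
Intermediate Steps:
X(S) = -33 + S² (X(S) = -4 + (S*S - 29) = -4 + (S² - 29) = -4 + (-29 + S²) = -33 + S²)
B = -2898 (B = 63*(-46) = -2898)
B/X(-44) = -2898/(-33 + (-44)²) = -2898/(-33 + 1936) = -2898/1903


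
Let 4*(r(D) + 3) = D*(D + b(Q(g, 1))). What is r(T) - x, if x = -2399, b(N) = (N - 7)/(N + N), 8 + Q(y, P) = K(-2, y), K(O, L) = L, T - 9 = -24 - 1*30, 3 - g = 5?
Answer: 46283/16 ≈ 2892.7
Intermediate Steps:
g = -2 (g = 3 - 1*5 = 3 - 5 = -2)
T = -45 (T = 9 + (-24 - 1*30) = 9 + (-24 - 30) = 9 - 54 = -45)
Q(y, P) = -8 + y
b(N) = (-7 + N)/(2*N) (b(N) = (-7 + N)/((2*N)) = (-7 + N)*(1/(2*N)) = (-7 + N)/(2*N))
r(D) = -3 + D*(17/20 + D)/4 (r(D) = -3 + (D*(D + (-7 + (-8 - 2))/(2*(-8 - 2))))/4 = -3 + (D*(D + (½)*(-7 - 10)/(-10)))/4 = -3 + (D*(D + (½)*(-⅒)*(-17)))/4 = -3 + (D*(D + 17/20))/4 = -3 + (D*(17/20 + D))/4 = -3 + D*(17/20 + D)/4)
r(T) - x = (-3 + (¼)*(-45)² + (17/80)*(-45)) - 1*(-2399) = (-3 + (¼)*2025 - 153/16) + 2399 = (-3 + 2025/4 - 153/16) + 2399 = 7899/16 + 2399 = 46283/16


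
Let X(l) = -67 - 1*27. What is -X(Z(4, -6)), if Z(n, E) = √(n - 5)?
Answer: 94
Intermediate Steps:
Z(n, E) = √(-5 + n)
X(l) = -94 (X(l) = -67 - 27 = -94)
-X(Z(4, -6)) = -1*(-94) = 94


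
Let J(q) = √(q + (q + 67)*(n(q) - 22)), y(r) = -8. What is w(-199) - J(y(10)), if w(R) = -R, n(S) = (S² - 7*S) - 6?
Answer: 199 - 2*√1355 ≈ 125.38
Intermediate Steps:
n(S) = -6 + S² - 7*S
J(q) = √(q + (67 + q)*(-28 + q² - 7*q)) (J(q) = √(q + (q + 67)*((-6 + q² - 7*q) - 22)) = √(q + (67 + q)*(-28 + q² - 7*q)))
w(-199) - J(y(10)) = -1*(-199) - √(-1876 + (-8)³ - 496*(-8) + 60*(-8)²) = 199 - √(-1876 - 512 + 3968 + 60*64) = 199 - √(-1876 - 512 + 3968 + 3840) = 199 - √5420 = 199 - 2*√1355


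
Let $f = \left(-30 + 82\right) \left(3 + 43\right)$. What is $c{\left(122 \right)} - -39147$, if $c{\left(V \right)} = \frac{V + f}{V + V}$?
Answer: $\frac{4777191}{122} \approx 39157.0$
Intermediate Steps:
$f = 2392$ ($f = 52 \cdot 46 = 2392$)
$c{\left(V \right)} = \frac{2392 + V}{2 V}$ ($c{\left(V \right)} = \frac{V + 2392}{V + V} = \frac{2392 + V}{2 V}$)
$c{\left(122 \right)} - -39147 = \frac{2392 + 122}{2 \cdot 122} - -39147 = \frac{1}{2} \cdot \frac{1}{122} \cdot 2514 + 39147 = \frac{1257}{122} + 39147 = \frac{4777191}{122}$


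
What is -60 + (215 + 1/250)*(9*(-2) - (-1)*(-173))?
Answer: -10281441/250 ≈ -41126.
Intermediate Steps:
-60 + (215 + 1/250)*(9*(-2) - (-1)*(-173)) = -60 + (215 + 1/250)*(-18 - 1*173) = -60 + 53751*(-18 - 173)/250 = -60 + (53751/250)*(-191) = -60 - 10266441/250 = -10281441/250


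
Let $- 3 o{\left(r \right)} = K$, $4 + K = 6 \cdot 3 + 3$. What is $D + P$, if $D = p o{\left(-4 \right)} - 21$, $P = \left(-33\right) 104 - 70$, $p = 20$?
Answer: $- \frac{10909}{3} \approx -3636.3$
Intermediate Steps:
$K = 17$ ($K = -4 + \left(6 \cdot 3 + 3\right) = -4 + \left(18 + 3\right) = -4 + 21 = 17$)
$o{\left(r \right)} = - \frac{17}{3}$ ($o{\left(r \right)} = \left(- \frac{1}{3}\right) 17 = - \frac{17}{3}$)
$P = -3502$ ($P = -3432 - 70 = -3502$)
$D = - \frac{403}{3}$ ($D = 20 \left(- \frac{17}{3}\right) - 21 = - \frac{340}{3} - 21 = - \frac{403}{3} \approx -134.33$)
$D + P = - \frac{403}{3} - 3502 = - \frac{10909}{3}$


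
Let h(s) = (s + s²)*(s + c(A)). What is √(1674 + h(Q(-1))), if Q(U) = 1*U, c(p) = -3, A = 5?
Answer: 3*√186 ≈ 40.915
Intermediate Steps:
Q(U) = U
h(s) = (-3 + s)*(s + s²) (h(s) = (s + s²)*(s - 3) = (s + s²)*(-3 + s) = (-3 + s)*(s + s²))
√(1674 + h(Q(-1))) = √(1674 - (-3 + (-1)² - 2*(-1))) = √(1674 - (-3 + 1 + 2)) = √(1674 - 1*0) = √(1674 + 0) = √1674 = 3*√186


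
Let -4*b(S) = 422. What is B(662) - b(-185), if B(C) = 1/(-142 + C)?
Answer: 54861/520 ≈ 105.50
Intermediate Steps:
b(S) = -211/2 (b(S) = -¼*422 = -211/2)
B(662) - b(-185) = 1/(-142 + 662) - 1*(-211/2) = 1/520 + 211/2 = 54861/520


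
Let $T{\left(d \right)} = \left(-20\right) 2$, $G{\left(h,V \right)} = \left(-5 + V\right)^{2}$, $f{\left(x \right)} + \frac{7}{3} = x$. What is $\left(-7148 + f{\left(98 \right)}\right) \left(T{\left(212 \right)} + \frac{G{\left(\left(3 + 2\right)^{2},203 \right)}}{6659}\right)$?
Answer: $\frac{4805939492}{19977} \approx 2.4057 \cdot 10^{5}$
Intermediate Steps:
$f{\left(x \right)} = - \frac{7}{3} + x$
$T{\left(d \right)} = -40$
$\left(-7148 + f{\left(98 \right)}\right) \left(T{\left(212 \right)} + \frac{G{\left(\left(3 + 2\right)^{2},203 \right)}}{6659}\right) = \left(-7148 + \left(- \frac{7}{3} + 98\right)\right) \left(-40 + \frac{\left(-5 + 203\right)^{2}}{6659}\right) = \left(-7148 + \frac{287}{3}\right) \left(-40 + 198^{2} \cdot \frac{1}{6659}\right) = - \frac{21157 \left(-40 + 39204 \cdot \frac{1}{6659}\right)}{3} = - \frac{21157 \left(-40 + \frac{39204}{6659}\right)}{3} = \left(- \frac{21157}{3}\right) \left(- \frac{227156}{6659}\right) = \frac{4805939492}{19977}$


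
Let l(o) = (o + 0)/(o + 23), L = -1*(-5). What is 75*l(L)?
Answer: 375/28 ≈ 13.393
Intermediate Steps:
L = 5
l(o) = o/(23 + o)
75*l(L) = 75*(5/(23 + 5)) = 75*(5/28) = 375/28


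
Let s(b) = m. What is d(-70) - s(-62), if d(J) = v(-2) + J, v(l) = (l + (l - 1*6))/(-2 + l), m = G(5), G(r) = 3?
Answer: -141/2 ≈ -70.500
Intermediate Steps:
m = 3
v(l) = (-6 + 2*l)/(-2 + l) (v(l) = (l + (l - 6))/(-2 + l) = (l + (-6 + l))/(-2 + l) = (-6 + 2*l)/(-2 + l))
d(J) = 5/2 + J (d(J) = 2*(-3 - 2)/(-2 - 2) + J = 2*(-5)/(-4) + J = 2*(-¼)*(-5) + J = 5/2 + J)
s(b) = 3
d(-70) - s(-62) = (5/2 - 70) - 1*3 = -135/2 - 3 = -141/2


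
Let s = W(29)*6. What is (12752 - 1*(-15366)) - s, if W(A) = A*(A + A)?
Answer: 18026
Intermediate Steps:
W(A) = 2*A² (W(A) = A*(2*A) = 2*A²)
s = 10092 (s = (2*29²)*6 = (2*841)*6 = 1682*6 = 10092)
(12752 - 1*(-15366)) - s = (12752 - 1*(-15366)) - 1*10092 = (12752 + 15366) - 10092 = 28118 - 10092 = 18026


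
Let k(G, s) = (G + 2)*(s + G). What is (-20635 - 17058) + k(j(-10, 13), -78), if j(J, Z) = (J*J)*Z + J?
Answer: 1528211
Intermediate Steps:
j(J, Z) = J + Z*J² (j(J, Z) = J²*Z + J = Z*J² + J = J + Z*J²)
k(G, s) = (2 + G)*(G + s)
(-20635 - 17058) + k(j(-10, 13), -78) = (-20635 - 17058) + ((-10*(1 - 10*13))² + 2*(-10*(1 - 10*13)) + 2*(-78) - 10*(1 - 10*13)*(-78)) = -37693 + ((-10*(1 - 130))² + 2*(-10*(1 - 130)) - 156 - 10*(1 - 130)*(-78)) = -37693 + ((-10*(-129))² + 2*(-10*(-129)) - 156 - 10*(-129)*(-78)) = -37693 + (1290² + 2*1290 - 156 + 1290*(-78)) = -37693 + (1664100 + 2580 - 156 - 100620) = -37693 + 1565904 = 1528211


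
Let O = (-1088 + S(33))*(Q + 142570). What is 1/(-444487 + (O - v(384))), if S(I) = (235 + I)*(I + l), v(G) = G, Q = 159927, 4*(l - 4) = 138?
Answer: 1/5466885907 ≈ 1.8292e-10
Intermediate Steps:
l = 77/2 (l = 4 + (1/4)*138 = 4 + 69/2 = 77/2 ≈ 38.500)
S(I) = (235 + I)*(77/2 + I) (S(I) = (235 + I)*(I + 77/2) = (235 + I)*(77/2 + I))
O = 5467330778 (O = (-1088 + (18095/2 + 33**2 + (547/2)*33))*(159927 + 142570) = (-1088 + (18095/2 + 1089 + 18051/2))*302497 = (-1088 + 19162)*302497 = 18074*302497 = 5467330778)
1/(-444487 + (O - v(384))) = 1/(-444487 + (5467330778 - 1*384)) = 1/(-444487 + (5467330778 - 384)) = 1/(-444487 + 5467330394) = 1/5466885907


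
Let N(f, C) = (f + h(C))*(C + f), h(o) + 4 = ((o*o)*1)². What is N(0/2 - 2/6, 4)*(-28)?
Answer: -232540/9 ≈ -25838.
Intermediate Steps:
h(o) = -4 + o⁴ (h(o) = -4 + ((o*o)*1)² = -4 + (o²*1)² = -4 + (o²)² = -4 + o⁴)
N(f, C) = (C + f)*(-4 + f + C⁴) (N(f, C) = (f + (-4 + C⁴))*(C + f) = (-4 + f + C⁴)*(C + f) = (C + f)*(-4 + f + C⁴))
N(0/2 - 2/6, 4)*(-28) = ((0/2 - 2/6)² + 4*(0/2 - 2/6) + 4*(-4 + 4⁴) + (0/2 - 2/6)*(-4 + 4⁴))*(-28) = ((0*(½) - 2*⅙)² + 4*(0*(½) - 2*⅙) + 4*(-4 + 256) + (0*(½) - 2*⅙)*(-4 + 256))*(-28) = ((0 - ⅓)² + 4*(0 - ⅓) + 4*252 + (0 - ⅓)*252)*(-28) = ((-⅓)² + 4*(-⅓) + 1008 - ⅓*252)*(-28) = (⅑ - 4/3 + 1008 - 84)*(-28) = (8305/9)*(-28) = -232540/9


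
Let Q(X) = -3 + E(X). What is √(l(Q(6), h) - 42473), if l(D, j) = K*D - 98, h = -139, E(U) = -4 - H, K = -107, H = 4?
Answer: I*√41394 ≈ 203.46*I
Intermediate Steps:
E(U) = -8 (E(U) = -4 - 1*4 = -4 - 4 = -8)
Q(X) = -11 (Q(X) = -3 - 8 = -11)
l(D, j) = -98 - 107*D (l(D, j) = -107*D - 98 = -98 - 107*D)
√(l(Q(6), h) - 42473) = √((-98 - 107*(-11)) - 42473) = √((-98 + 1177) - 42473) = √(1079 - 42473) = √(-41394) = I*√41394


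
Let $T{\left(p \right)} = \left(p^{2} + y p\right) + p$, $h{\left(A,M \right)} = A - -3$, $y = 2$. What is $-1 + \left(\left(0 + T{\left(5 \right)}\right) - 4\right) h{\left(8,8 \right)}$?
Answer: $395$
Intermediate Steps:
$h{\left(A,M \right)} = 3 + A$ ($h{\left(A,M \right)} = A + 3 = 3 + A$)
$T{\left(p \right)} = p^{2} + 3 p$ ($T{\left(p \right)} = \left(p^{2} + 2 p\right) + p = p^{2} + 3 p$)
$-1 + \left(\left(0 + T{\left(5 \right)}\right) - 4\right) h{\left(8,8 \right)} = -1 + \left(\left(0 + 5 \left(3 + 5\right)\right) - 4\right) \left(3 + 8\right) = -1 + \left(\left(0 + 5 \cdot 8\right) - 4\right) 11 = -1 + \left(\left(0 + 40\right) - 4\right) 11 = -1 + \left(40 - 4\right) 11 = -1 + 36 \cdot 11 = -1 + 396 = 395$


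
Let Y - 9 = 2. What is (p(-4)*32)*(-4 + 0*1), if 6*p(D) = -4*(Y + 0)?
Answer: 2816/3 ≈ 938.67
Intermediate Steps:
Y = 11 (Y = 9 + 2 = 11)
p(D) = -22/3 (p(D) = (-4*(11 + 0))/6 = (-4*11)/6 = (⅙)*(-44) = -22/3)
(p(-4)*32)*(-4 + 0*1) = (-22/3*32)*(-4 + 0*1) = -704*(-4 + 0)/3 = -704/3*(-4) = 2816/3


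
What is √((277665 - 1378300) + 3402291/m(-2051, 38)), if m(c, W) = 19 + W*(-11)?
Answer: 2*I*√4904991854/133 ≈ 1053.2*I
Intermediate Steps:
m(c, W) = 19 - 11*W
√((277665 - 1378300) + 3402291/m(-2051, 38)) = √((277665 - 1378300) + 3402291/(19 - 11*38)) = √(-1100635 + 3402291/(19 - 418)) = √(-1100635 + 3402291/(-399)) = √(-1100635 + 3402291*(-1/399)) = √(-1100635 - 1134097/133) = √(-147518552/133) = 2*I*√4904991854/133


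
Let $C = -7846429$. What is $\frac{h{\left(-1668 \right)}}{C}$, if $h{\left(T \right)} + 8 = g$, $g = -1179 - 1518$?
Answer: $\frac{2705}{7846429} \approx 0.00034474$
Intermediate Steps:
$g = -2697$ ($g = -1179 - 1518 = -2697$)
$h{\left(T \right)} = -2705$ ($h{\left(T \right)} = -8 - 2697 = -2705$)
$\frac{h{\left(-1668 \right)}}{C} = - \frac{2705}{-7846429} = \left(-2705\right) \left(- \frac{1}{7846429}\right) = \frac{2705}{7846429}$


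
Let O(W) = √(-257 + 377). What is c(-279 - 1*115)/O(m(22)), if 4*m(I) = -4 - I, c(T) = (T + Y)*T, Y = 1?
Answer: 25807*√30/10 ≈ 14135.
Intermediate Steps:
c(T) = T*(1 + T) (c(T) = (T + 1)*T = (1 + T)*T = T*(1 + T))
m(I) = -1 - I/4 (m(I) = (-4 - I)/4 = -1 - I/4)
O(W) = 2*√30 (O(W) = √120 = 2*√30)
c(-279 - 1*115)/O(m(22)) = ((-279 - 1*115)*(1 + (-279 - 1*115)))/((2*√30)) = ((-279 - 115)*(1 + (-279 - 115)))*(√30/60) = (-394*(1 - 394))*(√30/60) = (-394*(-393))*(√30/60) = 154842*(√30/60) = 25807*√30/10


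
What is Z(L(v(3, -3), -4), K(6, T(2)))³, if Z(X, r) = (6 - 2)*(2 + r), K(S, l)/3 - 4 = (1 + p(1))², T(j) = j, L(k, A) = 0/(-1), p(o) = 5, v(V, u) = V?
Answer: 116214272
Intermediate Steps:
L(k, A) = 0 (L(k, A) = 0*(-1) = 0)
K(S, l) = 120 (K(S, l) = 12 + 3*(1 + 5)² = 12 + 3*6² = 12 + 3*36 = 12 + 108 = 120)
Z(X, r) = 8 + 4*r (Z(X, r) = 4*(2 + r) = 8 + 4*r)
Z(L(v(3, -3), -4), K(6, T(2)))³ = (8 + 4*120)³ = (8 + 480)³ = 488³ = 116214272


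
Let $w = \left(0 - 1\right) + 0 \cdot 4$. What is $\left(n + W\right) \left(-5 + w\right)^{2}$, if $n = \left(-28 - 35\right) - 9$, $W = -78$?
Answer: $-5400$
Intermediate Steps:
$n = -72$ ($n = -63 - 9 = -72$)
$w = -1$ ($w = -1 + 0 = -1$)
$\left(n + W\right) \left(-5 + w\right)^{2} = \left(-72 - 78\right) \left(-5 - 1\right)^{2} = - 150 \left(-6\right)^{2} = \left(-150\right) 36 = -5400$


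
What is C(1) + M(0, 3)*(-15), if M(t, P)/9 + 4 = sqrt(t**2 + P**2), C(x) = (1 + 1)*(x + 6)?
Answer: 149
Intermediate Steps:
C(x) = 12 + 2*x (C(x) = 2*(6 + x) = 12 + 2*x)
M(t, P) = -36 + 9*sqrt(P**2 + t**2) (M(t, P) = -36 + 9*sqrt(t**2 + P**2) = -36 + 9*sqrt(P**2 + t**2))
C(1) + M(0, 3)*(-15) = (12 + 2*1) + (-36 + 9*sqrt(3**2 + 0**2))*(-15) = (12 + 2) + (-36 + 9*sqrt(9 + 0))*(-15) = 14 + (-36 + 9*sqrt(9))*(-15) = 14 + (-36 + 9*3)*(-15) = 14 + (-36 + 27)*(-15) = 14 - 9*(-15) = 14 + 135 = 149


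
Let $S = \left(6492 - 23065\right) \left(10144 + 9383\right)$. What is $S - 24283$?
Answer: $-323645254$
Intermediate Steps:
$S = -323620971$ ($S = \left(-16573\right) 19527 = -323620971$)
$S - 24283 = -323620971 - 24283 = -323645254$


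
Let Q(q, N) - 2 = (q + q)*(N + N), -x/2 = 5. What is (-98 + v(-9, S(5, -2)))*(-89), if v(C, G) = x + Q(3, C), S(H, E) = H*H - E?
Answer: 19046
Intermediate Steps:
x = -10 (x = -2*5 = -10)
Q(q, N) = 2 + 4*N*q (Q(q, N) = 2 + (q + q)*(N + N) = 2 + (2*q)*(2*N) = 2 + 4*N*q)
S(H, E) = H**2 - E
v(C, G) = -8 + 12*C (v(C, G) = -10 + (2 + 4*C*3) = -10 + (2 + 12*C) = -8 + 12*C)
(-98 + v(-9, S(5, -2)))*(-89) = (-98 + (-8 + 12*(-9)))*(-89) = (-98 + (-8 - 108))*(-89) = (-98 - 116)*(-89) = -214*(-89) = 19046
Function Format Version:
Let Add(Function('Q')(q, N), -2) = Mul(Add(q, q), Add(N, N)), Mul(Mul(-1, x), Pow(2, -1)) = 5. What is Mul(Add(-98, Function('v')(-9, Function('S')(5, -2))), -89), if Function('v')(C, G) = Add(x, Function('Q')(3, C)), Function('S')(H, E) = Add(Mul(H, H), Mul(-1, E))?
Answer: 19046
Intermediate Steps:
x = -10 (x = Mul(-2, 5) = -10)
Function('Q')(q, N) = Add(2, Mul(4, N, q)) (Function('Q')(q, N) = Add(2, Mul(Add(q, q), Add(N, N))) = Add(2, Mul(Mul(2, q), Mul(2, N))) = Add(2, Mul(4, N, q)))
Function('S')(H, E) = Add(Pow(H, 2), Mul(-1, E))
Function('v')(C, G) = Add(-8, Mul(12, C)) (Function('v')(C, G) = Add(-10, Add(2, Mul(4, C, 3))) = Add(-10, Add(2, Mul(12, C))) = Add(-8, Mul(12, C)))
Mul(Add(-98, Function('v')(-9, Function('S')(5, -2))), -89) = Mul(Add(-98, Add(-8, Mul(12, -9))), -89) = Mul(Add(-98, Add(-8, -108)), -89) = Mul(Add(-98, -116), -89) = Mul(-214, -89) = 19046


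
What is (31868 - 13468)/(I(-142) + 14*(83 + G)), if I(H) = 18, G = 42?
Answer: 2300/221 ≈ 10.407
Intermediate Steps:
(31868 - 13468)/(I(-142) + 14*(83 + G)) = (31868 - 13468)/(18 + 14*(83 + 42)) = 18400/(18 + 14*125) = 18400/(18 + 1750) = 18400/1768 = 18400*(1/1768) = 2300/221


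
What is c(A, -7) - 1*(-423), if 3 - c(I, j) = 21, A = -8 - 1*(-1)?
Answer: 405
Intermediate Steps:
A = -7 (A = -8 + 1 = -7)
c(I, j) = -18 (c(I, j) = 3 - 1*21 = 3 - 21 = -18)
c(A, -7) - 1*(-423) = -18 - 1*(-423) = -18 + 423 = 405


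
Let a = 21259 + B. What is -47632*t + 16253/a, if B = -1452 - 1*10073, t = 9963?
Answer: -4619343817891/9734 ≈ -4.7456e+8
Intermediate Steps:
B = -11525 (B = -1452 - 10073 = -11525)
a = 9734 (a = 21259 - 11525 = 9734)
-47632*t + 16253/a = -47632/(1/9963) + 16253/9734 = -47632/1/9963 + 16253*(1/9734) = -47632*9963 + 16253/9734 = -474557616 + 16253/9734 = -4619343817891/9734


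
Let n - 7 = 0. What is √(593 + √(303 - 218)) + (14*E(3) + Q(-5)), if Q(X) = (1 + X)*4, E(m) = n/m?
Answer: 50/3 + √(593 + √85) ≈ 41.207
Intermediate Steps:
n = 7 (n = 7 + 0 = 7)
E(m) = 7/m
Q(X) = 4 + 4*X
√(593 + √(303 - 218)) + (14*E(3) + Q(-5)) = √(593 + √(303 - 218)) + (14*(7/3) + (4 + 4*(-5))) = √(593 + √85) + (14*(7*(⅓)) + (4 - 20)) = √(593 + √85) + (14*(7/3) - 16) = √(593 + √85) + (98/3 - 16) = √(593 + √85) + 50/3 = 50/3 + √(593 + √85)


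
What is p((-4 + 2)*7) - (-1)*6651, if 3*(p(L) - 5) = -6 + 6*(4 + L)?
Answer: 6634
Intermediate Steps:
p(L) = 11 + 2*L (p(L) = 5 + (-6 + 6*(4 + L))/3 = 5 + (-6 + (24 + 6*L))/3 = 5 + (18 + 6*L)/3 = 5 + (6 + 2*L) = 11 + 2*L)
p((-4 + 2)*7) - (-1)*6651 = (11 + 2*((-4 + 2)*7)) - (-1)*6651 = (11 + 2*(-2*7)) - 1*(-6651) = (11 + 2*(-14)) + 6651 = (11 - 28) + 6651 = -17 + 6651 = 6634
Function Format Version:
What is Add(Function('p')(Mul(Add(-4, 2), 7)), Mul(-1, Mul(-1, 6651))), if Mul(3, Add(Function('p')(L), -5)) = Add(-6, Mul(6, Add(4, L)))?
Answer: 6634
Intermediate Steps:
Function('p')(L) = Add(11, Mul(2, L)) (Function('p')(L) = Add(5, Mul(Rational(1, 3), Add(-6, Mul(6, Add(4, L))))) = Add(5, Mul(Rational(1, 3), Add(-6, Add(24, Mul(6, L))))) = Add(5, Mul(Rational(1, 3), Add(18, Mul(6, L)))) = Add(5, Add(6, Mul(2, L))) = Add(11, Mul(2, L)))
Add(Function('p')(Mul(Add(-4, 2), 7)), Mul(-1, Mul(-1, 6651))) = Add(Add(11, Mul(2, Mul(Add(-4, 2), 7))), Mul(-1, Mul(-1, 6651))) = Add(Add(11, Mul(2, Mul(-2, 7))), Mul(-1, -6651)) = Add(Add(11, Mul(2, -14)), 6651) = Add(Add(11, -28), 6651) = Add(-17, 6651) = 6634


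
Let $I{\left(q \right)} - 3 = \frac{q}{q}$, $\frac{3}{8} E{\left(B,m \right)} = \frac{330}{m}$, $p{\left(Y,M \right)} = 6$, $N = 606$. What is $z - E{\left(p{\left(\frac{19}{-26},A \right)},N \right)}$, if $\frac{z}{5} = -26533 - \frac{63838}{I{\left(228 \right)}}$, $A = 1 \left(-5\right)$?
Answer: $- \frac{128753155}{606} \approx -2.1246 \cdot 10^{5}$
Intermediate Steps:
$A = -5$
$E{\left(B,m \right)} = \frac{880}{m}$ ($E{\left(B,m \right)} = \frac{8 \frac{330}{m}}{3} = \frac{880}{m}$)
$I{\left(q \right)} = 4$ ($I{\left(q \right)} = 3 + \frac{q}{q} = 3 + 1 = 4$)
$z = - \frac{424925}{2}$ ($z = 5 \left(-26533 - \frac{63838}{4}\right) = 5 \left(-26533 - 63838 \cdot \frac{1}{4}\right) = 5 \left(-26533 - \frac{31919}{2}\right) = 5 \left(- \frac{84985}{2}\right) = - \frac{424925}{2} \approx -2.1246 \cdot 10^{5}$)
$z - E{\left(p{\left(\frac{19}{-26},A \right)},N \right)} = - \frac{424925}{2} - \frac{880}{606} = - \frac{424925}{2} - 880 \cdot \frac{1}{606} = - \frac{424925}{2} - \frac{440}{303} = - \frac{128753155}{606}$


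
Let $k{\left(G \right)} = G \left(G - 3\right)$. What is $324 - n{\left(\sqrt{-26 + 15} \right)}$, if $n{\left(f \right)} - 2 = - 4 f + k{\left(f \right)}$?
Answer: $333 + 7 i \sqrt{11} \approx 333.0 + 23.216 i$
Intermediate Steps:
$k{\left(G \right)} = G \left(-3 + G\right)$
$n{\left(f \right)} = 2 - 4 f + f \left(-3 + f\right)$ ($n{\left(f \right)} = 2 + \left(- 4 f + f \left(-3 + f\right)\right) = 2 - 4 f + f \left(-3 + f\right)$)
$324 - n{\left(\sqrt{-26 + 15} \right)} = 324 - \left(2 + \left(\sqrt{-26 + 15}\right)^{2} - 7 \sqrt{-26 + 15}\right) = 324 - \left(2 + \left(\sqrt{-11}\right)^{2} - 7 \sqrt{-11}\right) = 324 - \left(2 + \left(i \sqrt{11}\right)^{2} - 7 i \sqrt{11}\right) = 324 - \left(2 - 11 - 7 i \sqrt{11}\right) = 324 - \left(-9 - 7 i \sqrt{11}\right) = 324 + \left(9 + 7 i \sqrt{11}\right) = 333 + 7 i \sqrt{11}$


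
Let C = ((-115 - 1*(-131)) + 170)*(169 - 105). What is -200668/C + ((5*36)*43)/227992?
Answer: -1426830053/84813024 ≈ -16.823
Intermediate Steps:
C = 11904 (C = ((-115 + 131) + 170)*64 = (16 + 170)*64 = 186*64 = 11904)
-200668/C + ((5*36)*43)/227992 = -200668/11904 + ((5*36)*43)/227992 = -200668*1/11904 + (180*43)*(1/227992) = -50167/2976 + 7740*(1/227992) = -50167/2976 + 1935/56998 = -1426830053/84813024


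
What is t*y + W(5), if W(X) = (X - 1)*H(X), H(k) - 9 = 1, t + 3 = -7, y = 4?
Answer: 0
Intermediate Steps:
t = -10 (t = -3 - 7 = -10)
H(k) = 10 (H(k) = 9 + 1 = 10)
W(X) = -10 + 10*X (W(X) = (X - 1)*10 = (-1 + X)*10 = -10 + 10*X)
t*y + W(5) = -10*4 + (-10 + 10*5) = -40 + (-10 + 50) = -40 + 40 = 0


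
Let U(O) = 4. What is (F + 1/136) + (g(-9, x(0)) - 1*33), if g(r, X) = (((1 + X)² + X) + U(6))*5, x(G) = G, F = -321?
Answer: -44743/136 ≈ -328.99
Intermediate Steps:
g(r, X) = 20 + 5*X + 5*(1 + X)² (g(r, X) = (((1 + X)² + X) + 4)*5 = ((X + (1 + X)²) + 4)*5 = (4 + X + (1 + X)²)*5 = 20 + 5*X + 5*(1 + X)²)
(F + 1/136) + (g(-9, x(0)) - 1*33) = (-321 + 1/136) + ((20 + 5*0 + 5*(1 + 0)²) - 1*33) = (-321 + 1/136) + ((20 + 0 + 5*1²) - 33) = -43655/136 + ((20 + 0 + 5*1) - 33) = -43655/136 + ((20 + 0 + 5) - 33) = -43655/136 + (25 - 33) = -43655/136 - 8 = -44743/136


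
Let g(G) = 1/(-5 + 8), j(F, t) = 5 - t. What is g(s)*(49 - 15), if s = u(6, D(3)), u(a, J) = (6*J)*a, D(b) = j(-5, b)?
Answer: 34/3 ≈ 11.333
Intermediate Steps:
D(b) = 5 - b
u(a, J) = 6*J*a
s = 72 (s = 6*(5 - 1*3)*6 = 6*(5 - 3)*6 = 6*2*6 = 72)
g(G) = ⅓ (g(G) = 1/3 = ⅓)
g(s)*(49 - 15) = (49 - 15)/3 = (⅓)*34 = 34/3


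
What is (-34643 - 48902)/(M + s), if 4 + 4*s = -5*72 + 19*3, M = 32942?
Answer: -30380/11951 ≈ -2.5420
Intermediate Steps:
s = -307/4 (s = -1 + (-5*72 + 19*3)/4 = -1 + (-360 + 57)/4 = -1 + (¼)*(-303) = -1 - 303/4 = -307/4 ≈ -76.750)
(-34643 - 48902)/(M + s) = (-34643 - 48902)/(32942 - 307/4) = -83545/131461/4 = -83545*4/131461 = -30380/11951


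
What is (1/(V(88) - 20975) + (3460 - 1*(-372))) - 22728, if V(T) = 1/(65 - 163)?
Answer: -38841691794/2055551 ≈ -18896.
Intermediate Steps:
V(T) = -1/98 (V(T) = 1/(-98) = -1/98)
(1/(V(88) - 20975) + (3460 - 1*(-372))) - 22728 = (1/(-1/98 - 20975) + (3460 - 1*(-372))) - 22728 = (1/(-2055551/98) + (3460 + 372)) - 22728 = (-98/2055551 + 3832) - 22728 = 7876871334/2055551 - 22728 = -38841691794/2055551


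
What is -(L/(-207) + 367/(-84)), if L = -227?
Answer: 18967/5796 ≈ 3.2724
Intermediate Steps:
-(L/(-207) + 367/(-84)) = -(-227/(-207) + 367/(-84)) = -(-227*(-1/207) + 367*(-1/84)) = -(227/207 - 367/84) = -1*(-18967/5796) = 18967/5796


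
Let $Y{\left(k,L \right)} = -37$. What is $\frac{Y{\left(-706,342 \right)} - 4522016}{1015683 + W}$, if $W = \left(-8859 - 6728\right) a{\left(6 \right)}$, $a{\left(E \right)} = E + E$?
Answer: $- \frac{1507351}{276213} \approx -5.4572$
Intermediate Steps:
$a{\left(E \right)} = 2 E$
$W = -187044$ ($W = \left(-8859 - 6728\right) 2 \cdot 6 = \left(-8859 - 6728\right) 12 = \left(-15587\right) 12 = -187044$)
$\frac{Y{\left(-706,342 \right)} - 4522016}{1015683 + W} = \frac{-37 - 4522016}{1015683 - 187044} = - \frac{4522053}{828639} = \left(-4522053\right) \frac{1}{828639} = - \frac{1507351}{276213}$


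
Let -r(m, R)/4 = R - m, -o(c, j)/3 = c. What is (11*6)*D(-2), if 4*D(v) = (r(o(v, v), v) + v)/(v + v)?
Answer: -495/4 ≈ -123.75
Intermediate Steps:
o(c, j) = -3*c
r(m, R) = -4*R + 4*m (r(m, R) = -4*(R - m) = -4*R + 4*m)
D(v) = -15/8 (D(v) = (((-4*v + 4*(-3*v)) + v)/(v + v))/4 = (((-4*v - 12*v) + v)/((2*v)))/4 = ((-16*v + v)*(1/(2*v)))/4 = ((-15*v)*(1/(2*v)))/4 = (¼)*(-15/2) = -15/8)
(11*6)*D(-2) = (11*6)*(-15/8) = 66*(-15/8) = -495/4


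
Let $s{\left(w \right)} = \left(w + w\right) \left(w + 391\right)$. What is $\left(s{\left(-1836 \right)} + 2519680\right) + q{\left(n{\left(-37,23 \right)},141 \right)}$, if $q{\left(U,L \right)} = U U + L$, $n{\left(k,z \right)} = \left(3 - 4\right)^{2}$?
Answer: $7825862$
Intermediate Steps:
$n{\left(k,z \right)} = 1$ ($n{\left(k,z \right)} = \left(-1\right)^{2} = 1$)
$q{\left(U,L \right)} = L + U^{2}$ ($q{\left(U,L \right)} = U^{2} + L = L + U^{2}$)
$s{\left(w \right)} = 2 w \left(391 + w\right)$
$\left(s{\left(-1836 \right)} + 2519680\right) + q{\left(n{\left(-37,23 \right)},141 \right)} = \left(2 \left(-1836\right) \left(391 - 1836\right) + 2519680\right) + \left(141 + 1^{2}\right) = \left(2 \left(-1836\right) \left(-1445\right) + 2519680\right) + \left(141 + 1\right) = \left(5306040 + 2519680\right) + 142 = 7825720 + 142 = 7825862$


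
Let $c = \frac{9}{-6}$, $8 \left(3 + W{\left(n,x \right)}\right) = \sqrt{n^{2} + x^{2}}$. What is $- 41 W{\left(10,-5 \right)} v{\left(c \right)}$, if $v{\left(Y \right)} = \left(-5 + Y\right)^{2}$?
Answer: $\frac{20787}{4} - \frac{34645 \sqrt{5}}{32} \approx 2775.9$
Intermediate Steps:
$W{\left(n,x \right)} = -3 + \frac{\sqrt{n^{2} + x^{2}}}{8}$
$c = - \frac{3}{2}$ ($c = 9 \left(- \frac{1}{6}\right) = - \frac{3}{2} \approx -1.5$)
$- 41 W{\left(10,-5 \right)} v{\left(c \right)} = - 41 \left(-3 + \frac{\sqrt{10^{2} + \left(-5\right)^{2}}}{8}\right) \left(-5 - \frac{3}{2}\right)^{2} = - 41 \left(-3 + \frac{\sqrt{100 + 25}}{8}\right) \left(- \frac{13}{2}\right)^{2} = - 41 \left(-3 + \frac{\sqrt{125}}{8}\right) \frac{169}{4} = - 41 \left(-3 + \frac{5 \sqrt{5}}{8}\right) \frac{169}{4} = \left(123 - \frac{205 \sqrt{5}}{8}\right) \frac{169}{4} = \frac{20787}{4} - \frac{34645 \sqrt{5}}{32}$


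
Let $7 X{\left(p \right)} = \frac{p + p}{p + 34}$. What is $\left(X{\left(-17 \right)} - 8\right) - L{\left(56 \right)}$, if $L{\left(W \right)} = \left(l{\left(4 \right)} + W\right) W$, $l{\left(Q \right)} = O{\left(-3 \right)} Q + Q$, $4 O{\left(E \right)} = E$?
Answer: $- \frac{22402}{7} \approx -3200.3$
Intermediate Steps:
$O{\left(E \right)} = \frac{E}{4}$
$X{\left(p \right)} = \frac{2 p}{7 \left(34 + p\right)}$ ($X{\left(p \right)} = \frac{\left(p + p\right) \frac{1}{p + 34}}{7} = \frac{2 p \frac{1}{34 + p}}{7} = \frac{2 p}{7 \left(34 + p\right)}$)
$l{\left(Q \right)} = \frac{Q}{4}$ ($l{\left(Q \right)} = \frac{1}{4} \left(-3\right) Q + Q = - \frac{3 Q}{4} + Q = \frac{Q}{4}$)
$L{\left(W \right)} = W \left(1 + W\right)$ ($L{\left(W \right)} = \left(\frac{1}{4} \cdot 4 + W\right) W = \left(1 + W\right) W = W \left(1 + W\right)$)
$\left(X{\left(-17 \right)} - 8\right) - L{\left(56 \right)} = \left(\frac{2}{7} \left(-17\right) \frac{1}{34 - 17} - 8\right) - 56 \left(1 + 56\right) = \left(\frac{2}{7} \left(-17\right) \frac{1}{17} - 8\right) - 56 \cdot 57 = \left(\frac{2}{7} \left(-17\right) \frac{1}{17} - 8\right) - 3192 = \left(- \frac{2}{7} - 8\right) - 3192 = - \frac{58}{7} - 3192 = - \frac{22402}{7}$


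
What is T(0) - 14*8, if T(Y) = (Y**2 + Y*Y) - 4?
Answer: -116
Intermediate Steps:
T(Y) = -4 + 2*Y**2 (T(Y) = (Y**2 + Y**2) - 4 = 2*Y**2 - 4 = -4 + 2*Y**2)
T(0) - 14*8 = (-4 + 2*0**2) - 14*8 = (-4 + 2*0) - 112 = (-4 + 0) - 112 = -4 - 112 = -116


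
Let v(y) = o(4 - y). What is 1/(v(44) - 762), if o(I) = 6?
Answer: -1/756 ≈ -0.0013228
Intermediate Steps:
v(y) = 6
1/(v(44) - 762) = 1/(6 - 762) = 1/(-756) = -1/756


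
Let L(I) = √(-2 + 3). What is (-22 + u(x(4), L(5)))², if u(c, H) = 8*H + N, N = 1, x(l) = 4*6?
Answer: 169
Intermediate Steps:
x(l) = 24
L(I) = 1 (L(I) = √1 = 1)
u(c, H) = 1 + 8*H (u(c, H) = 8*H + 1 = 1 + 8*H)
(-22 + u(x(4), L(5)))² = (-22 + (1 + 8*1))² = (-22 + (1 + 8))² = (-22 + 9)² = (-13)² = 169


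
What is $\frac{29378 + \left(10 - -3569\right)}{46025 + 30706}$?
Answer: $\frac{32957}{76731} \approx 0.42951$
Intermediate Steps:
$\frac{29378 + \left(10 - -3569\right)}{46025 + 30706} = \frac{29378 + \left(10 + 3569\right)}{76731} = \left(29378 + 3579\right) \frac{1}{76731} = 32957 \cdot \frac{1}{76731} = \frac{32957}{76731}$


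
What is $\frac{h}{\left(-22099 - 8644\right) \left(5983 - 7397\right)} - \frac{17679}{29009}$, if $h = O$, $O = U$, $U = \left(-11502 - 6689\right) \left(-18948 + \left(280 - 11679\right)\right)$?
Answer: $\frac{15245677640735}{1261038693418} \approx 12.09$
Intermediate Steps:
$U = 552042277$ ($U = - 18191 \left(-18948 - 11399\right) = \left(-18191\right) \left(-30347\right) = 552042277$)
$O = 552042277$
$h = 552042277$
$\frac{h}{\left(-22099 - 8644\right) \left(5983 - 7397\right)} - \frac{17679}{29009} = \frac{552042277}{\left(-22099 - 8644\right) \left(5983 - 7397\right)} - \frac{17679}{29009} = \frac{552042277}{\left(-30743\right) \left(-1414\right)} - \frac{17679}{29009} = \frac{552042277}{43470602} - \frac{17679}{29009} = \frac{15245677640735}{1261038693418}$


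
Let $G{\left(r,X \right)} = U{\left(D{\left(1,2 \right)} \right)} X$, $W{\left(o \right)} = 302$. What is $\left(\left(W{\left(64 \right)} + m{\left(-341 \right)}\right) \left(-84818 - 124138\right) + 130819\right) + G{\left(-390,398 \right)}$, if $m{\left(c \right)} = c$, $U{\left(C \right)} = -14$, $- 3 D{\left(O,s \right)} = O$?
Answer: $8274531$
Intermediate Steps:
$D{\left(O,s \right)} = - \frac{O}{3}$
$G{\left(r,X \right)} = - 14 X$
$\left(\left(W{\left(64 \right)} + m{\left(-341 \right)}\right) \left(-84818 - 124138\right) + 130819\right) + G{\left(-390,398 \right)} = \left(\left(302 - 341\right) \left(-84818 - 124138\right) + 130819\right) - 5572 = \left(\left(-39\right) \left(-208956\right) + 130819\right) - 5572 = \left(8149284 + 130819\right) - 5572 = 8280103 - 5572 = 8274531$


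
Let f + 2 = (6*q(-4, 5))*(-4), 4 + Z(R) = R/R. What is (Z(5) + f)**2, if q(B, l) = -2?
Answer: 1849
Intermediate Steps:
Z(R) = -3 (Z(R) = -4 + R/R = -4 + 1 = -3)
f = 46 (f = -2 + (6*(-2))*(-4) = -2 - 12*(-4) = -2 + 48 = 46)
(Z(5) + f)**2 = (-3 + 46)**2 = 43**2 = 1849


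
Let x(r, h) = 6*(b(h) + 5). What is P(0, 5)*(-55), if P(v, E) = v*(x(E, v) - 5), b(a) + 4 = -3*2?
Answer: 0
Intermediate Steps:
b(a) = -10 (b(a) = -4 - 3*2 = -4 - 6 = -10)
x(r, h) = -30 (x(r, h) = 6*(-10 + 5) = 6*(-5) = -30)
P(v, E) = -35*v (P(v, E) = v*(-30 - 5) = v*(-35) = -35*v)
P(0, 5)*(-55) = -35*0*(-55) = 0*(-55) = 0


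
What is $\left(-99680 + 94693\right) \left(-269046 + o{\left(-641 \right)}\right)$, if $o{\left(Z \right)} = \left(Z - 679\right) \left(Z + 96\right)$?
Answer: $-2245915398$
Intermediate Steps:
$o{\left(Z \right)} = \left(-679 + Z\right) \left(96 + Z\right)$
$\left(-99680 + 94693\right) \left(-269046 + o{\left(-641 \right)}\right) = \left(-99680 + 94693\right) \left(-269046 - \left(-308519 - 410881\right)\right) = - 4987 \left(-269046 + \left(-65184 + 410881 + 373703\right)\right) = - 4987 \left(-269046 + 719400\right) = \left(-4987\right) 450354 = -2245915398$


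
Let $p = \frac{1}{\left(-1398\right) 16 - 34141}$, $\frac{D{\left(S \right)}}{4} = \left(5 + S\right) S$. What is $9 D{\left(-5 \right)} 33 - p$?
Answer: $\frac{1}{56509} \approx 1.7696 \cdot 10^{-5}$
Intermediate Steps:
$D{\left(S \right)} = 4 S \left(5 + S\right)$ ($D{\left(S \right)} = 4 \left(5 + S\right) S = 4 S \left(5 + S\right)$)
$p = - \frac{1}{56509}$ ($p = \frac{1}{-22368 - 34141} = \frac{1}{-56509} = - \frac{1}{56509} \approx -1.7696 \cdot 10^{-5}$)
$9 D{\left(-5 \right)} 33 - p = 9 \cdot 4 \left(-5\right) \left(5 - 5\right) 33 - - \frac{1}{56509} = 9 \cdot 4 \left(-5\right) 0 \cdot 33 + \frac{1}{56509} = 9 \cdot 0 \cdot 33 + \frac{1}{56509} = 0 \cdot 33 + \frac{1}{56509} = 0 + \frac{1}{56509} = \frac{1}{56509}$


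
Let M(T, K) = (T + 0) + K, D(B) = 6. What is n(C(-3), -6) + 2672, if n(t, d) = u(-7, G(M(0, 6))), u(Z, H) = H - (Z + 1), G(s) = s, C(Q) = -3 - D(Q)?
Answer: 2684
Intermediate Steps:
M(T, K) = K + T (M(T, K) = T + K = K + T)
C(Q) = -9 (C(Q) = -3 - 1*6 = -3 - 6 = -9)
u(Z, H) = -1 + H - Z (u(Z, H) = H - (1 + Z) = H + (-1 - Z) = -1 + H - Z)
n(t, d) = 12 (n(t, d) = -1 + (6 + 0) - 1*(-7) = -1 + 6 + 7 = 12)
n(C(-3), -6) + 2672 = 12 + 2672 = 2684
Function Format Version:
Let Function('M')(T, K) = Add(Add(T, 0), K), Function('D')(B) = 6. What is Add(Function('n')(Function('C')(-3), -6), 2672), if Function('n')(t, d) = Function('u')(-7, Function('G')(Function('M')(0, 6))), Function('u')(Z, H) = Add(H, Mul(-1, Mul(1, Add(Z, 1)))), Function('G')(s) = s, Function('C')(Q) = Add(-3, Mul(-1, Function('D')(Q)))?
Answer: 2684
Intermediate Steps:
Function('M')(T, K) = Add(K, T) (Function('M')(T, K) = Add(T, K) = Add(K, T))
Function('C')(Q) = -9 (Function('C')(Q) = Add(-3, Mul(-1, 6)) = Add(-3, -6) = -9)
Function('u')(Z, H) = Add(-1, H, Mul(-1, Z)) (Function('u')(Z, H) = Add(H, Mul(-1, Mul(1, Add(1, Z)))) = Add(H, Mul(-1, Add(1, Z))) = Add(H, Add(-1, Mul(-1, Z))) = Add(-1, H, Mul(-1, Z)))
Function('n')(t, d) = 12 (Function('n')(t, d) = Add(-1, Add(6, 0), Mul(-1, -7)) = Add(-1, 6, 7) = 12)
Add(Function('n')(Function('C')(-3), -6), 2672) = Add(12, 2672) = 2684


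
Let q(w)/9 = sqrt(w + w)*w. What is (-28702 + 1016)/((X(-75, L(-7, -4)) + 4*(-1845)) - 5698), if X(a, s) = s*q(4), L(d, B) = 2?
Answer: 90519377/42748153 + 996696*sqrt(2)/42748153 ≈ 2.1505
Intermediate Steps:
q(w) = 9*sqrt(2)*w**(3/2) (q(w) = 9*(sqrt(w + w)*w) = 9*(sqrt(2*w)*w) = 9*((sqrt(2)*sqrt(w))*w) = 9*(sqrt(2)*w**(3/2)) = 9*sqrt(2)*w**(3/2))
X(a, s) = 72*s*sqrt(2) (X(a, s) = s*(9*sqrt(2)*4**(3/2)) = s*(9*sqrt(2)*8) = s*(72*sqrt(2)) = 72*s*sqrt(2))
(-28702 + 1016)/((X(-75, L(-7, -4)) + 4*(-1845)) - 5698) = (-28702 + 1016)/((72*2*sqrt(2) + 4*(-1845)) - 5698) = -27686/((144*sqrt(2) - 7380) - 5698) = -27686/((-7380 + 144*sqrt(2)) - 5698) = -27686/(-13078 + 144*sqrt(2))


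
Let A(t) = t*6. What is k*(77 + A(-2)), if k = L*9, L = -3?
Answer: -1755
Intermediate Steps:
A(t) = 6*t
k = -27 (k = -3*9 = -27)
k*(77 + A(-2)) = -27*(77 + 6*(-2)) = -27*(77 - 12) = -27*65 = -1755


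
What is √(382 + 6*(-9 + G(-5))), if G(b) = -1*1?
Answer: √322 ≈ 17.944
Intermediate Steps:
G(b) = -1
√(382 + 6*(-9 + G(-5))) = √(382 + 6*(-9 - 1)) = √(382 + 6*(-10)) = √(382 - 60) = √322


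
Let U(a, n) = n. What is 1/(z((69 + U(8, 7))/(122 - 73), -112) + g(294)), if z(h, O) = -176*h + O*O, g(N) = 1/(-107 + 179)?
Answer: 3528/43292209 ≈ 8.1493e-5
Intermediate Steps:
g(N) = 1/72
z(h, O) = O² - 176*h (z(h, O) = -176*h + O² = O² - 176*h)
1/(z((69 + U(8, 7))/(122 - 73), -112) + g(294)) = 1/(((-112)² - 176*(69 + 7)/(122 - 73)) + 1/72) = 1/((12544 - 13376/49) + 1/72) = 1/(601280/49 + 1/72) = 1/(43292209/3528) = 3528/43292209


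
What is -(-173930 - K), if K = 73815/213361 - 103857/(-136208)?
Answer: 5054694575282737/29061475088 ≈ 1.7393e+5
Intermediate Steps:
K = 32213226897/29061475088 (K = 73815*(1/213361) - 103857*(-1/136208) = 73815/213361 + 103857/136208 = 32213226897/29061475088 ≈ 1.1085)
-(-173930 - K) = -(-173930 - 1*32213226897/29061475088) = -(-173930 - 32213226897/29061475088) = -1*(-5054694575282737/29061475088) = 5054694575282737/29061475088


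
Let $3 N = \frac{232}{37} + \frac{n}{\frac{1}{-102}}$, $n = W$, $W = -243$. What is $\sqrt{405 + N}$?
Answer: $\frac{\sqrt{106811859}}{111} \approx 93.108$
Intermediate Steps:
$n = -243$
$N = \frac{917314}{111}$ ($N = \frac{\frac{232}{37} - \frac{243}{\frac{1}{-102}}}{3} = \frac{232 \cdot \frac{1}{37} - \frac{243}{- \frac{1}{102}}}{3} = \frac{\frac{232}{37} - -24786}{3} = \frac{\frac{232}{37} + 24786}{3} = \frac{1}{3} \cdot \frac{917314}{37} = \frac{917314}{111} \approx 8264.1$)
$\sqrt{405 + N} = \sqrt{405 + \frac{917314}{111}} = \sqrt{\frac{962269}{111}} = \frac{\sqrt{106811859}}{111}$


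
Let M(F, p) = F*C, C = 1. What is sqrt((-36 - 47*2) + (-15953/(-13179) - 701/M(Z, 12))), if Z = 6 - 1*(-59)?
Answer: 2*I*sqrt(25605694774335)/856635 ≈ 11.814*I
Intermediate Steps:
Z = 65 (Z = 6 + 59 = 65)
M(F, p) = F (M(F, p) = F*1 = F)
sqrt((-36 - 47*2) + (-15953/(-13179) - 701/M(Z, 12))) = sqrt((-36 - 47*2) + (-15953/(-13179) - 701/65)) = sqrt((-36 - 94) + (-15953*(-1/13179) - 701*1/65)) = sqrt(-130 + (15953/13179 - 701/65)) = sqrt(-130 - 8201534/856635) = sqrt(-119564084/856635) = 2*I*sqrt(25605694774335)/856635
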